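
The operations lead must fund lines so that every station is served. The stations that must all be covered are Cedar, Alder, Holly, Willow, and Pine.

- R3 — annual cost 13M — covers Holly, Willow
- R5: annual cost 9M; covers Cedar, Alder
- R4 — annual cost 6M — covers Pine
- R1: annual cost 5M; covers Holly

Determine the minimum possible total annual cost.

This is a weighted set-cover instance.
The greedy cost-per-new-station heuristic would pick R5, R1, R4, and R3 for 33, but a cheaper cover exists.
Choose R3, R5, and R4: together they cover Cedar, Alder, Holly, Willow, Pine — every station.
Total annual cost: 13 + 9 + 6 = 28.
No cover costs less than 28.

28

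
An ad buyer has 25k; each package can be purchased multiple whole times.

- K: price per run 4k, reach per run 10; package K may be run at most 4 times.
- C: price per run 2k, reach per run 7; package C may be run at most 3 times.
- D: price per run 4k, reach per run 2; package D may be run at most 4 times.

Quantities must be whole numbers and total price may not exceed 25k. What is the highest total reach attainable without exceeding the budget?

This is a bounded integer knapsack.
C has the best ratio (7/2); taking only C gives at most 3×7 = 21 (stopped by the supply cap of 3).
Mixing does better — 4×K and 3×C: price 22 ≤ 25, reach 4·10 + 3·7 = 61.

61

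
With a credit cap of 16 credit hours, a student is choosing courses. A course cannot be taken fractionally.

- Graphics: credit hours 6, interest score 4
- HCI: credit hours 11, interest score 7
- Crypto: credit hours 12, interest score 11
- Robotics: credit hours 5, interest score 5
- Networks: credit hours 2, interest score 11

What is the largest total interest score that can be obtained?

Allowing fractional choices, the relaxed optimum would be about 24.2, but courses are indivisible.
Graphics + Robotics + Networks: credit hours 6 + 5 + 2 = 13 ≤ 16, interest score 4 + 5 + 11 = 20.
HCI + Networks: credit hours 11 + 2 = 13 ≤ 16, interest score 7 + 11 = 18.
Crypto + Networks: credit hours 12 + 2 = 14 ≤ 16, interest score 11 + 11 = 22.
Best is Crypto and Networks with total interest score 22.

22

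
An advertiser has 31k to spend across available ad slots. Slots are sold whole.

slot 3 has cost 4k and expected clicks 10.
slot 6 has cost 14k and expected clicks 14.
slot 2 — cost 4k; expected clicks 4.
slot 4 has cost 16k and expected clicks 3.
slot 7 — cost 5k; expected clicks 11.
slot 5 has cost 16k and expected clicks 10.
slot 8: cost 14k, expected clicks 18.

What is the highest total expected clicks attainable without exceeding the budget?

43

This is a 0-1 knapsack instance.
Allowing fractional choices, the relaxed optimum would be about 47.0, but ad slots are indivisible.
slot 3 + slot 7 + slot 8: cost 4 + 5 + 14 = 23 ≤ 31, expected clicks 10 + 11 + 18 = 39.
slot 3 + slot 2 + slot 7 + slot 8: cost 4 + 4 + 5 + 14 = 27 ≤ 31, expected clicks 10 + 4 + 11 + 18 = 43.
slot 3 + slot 6 + slot 2 + slot 7: cost 4 + 14 + 4 + 5 = 27 ≤ 31, expected clicks 10 + 14 + 4 + 11 = 39.
Best is slot 3, slot 2, slot 7, and slot 8 with total expected clicks 43.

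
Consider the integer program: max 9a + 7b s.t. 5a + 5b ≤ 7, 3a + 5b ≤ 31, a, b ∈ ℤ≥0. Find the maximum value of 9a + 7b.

9

The continuous relaxation peaks at (1.4, 0) with value 12.60; rounding to a feasible lattice point costs some objective.
(a,b)=(1,0): 5·1+5·0=5≤7, 3·1+5·0=3≤31, objective 9.
(a,b)=(0,1): 5·0+5·1=5≤7, 3·0+5·1=5≤31, objective 7.
(a,b)=(0,0): 5·0+5·0=0≤7, 3·0+5·0=0≤31, objective 0.
No feasible integer point exceeds 9.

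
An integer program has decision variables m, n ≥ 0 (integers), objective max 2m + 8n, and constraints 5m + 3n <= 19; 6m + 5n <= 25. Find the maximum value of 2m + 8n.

40

(m,n)=(0,5): 5·0+3·5=15≤19, 6·0+5·5=25≤25, objective 40.
(m,n)=(0,4): 5·0+3·4=12≤19, 6·0+5·4=20≤25, objective 32.
No feasible integer point exceeds 40.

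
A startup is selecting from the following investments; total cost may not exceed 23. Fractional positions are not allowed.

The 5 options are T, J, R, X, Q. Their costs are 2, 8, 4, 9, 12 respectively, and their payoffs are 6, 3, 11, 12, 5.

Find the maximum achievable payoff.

T + J + R + X: cost 2 + 8 + 4 + 9 = 23 ≤ 23, payoff 6 + 3 + 11 + 12 = 32.
T + R + X: cost 2 + 4 + 9 = 15 ≤ 23, payoff 6 + 11 + 12 = 29.
J + R + X: cost 8 + 4 + 9 = 21 ≤ 23, payoff 3 + 11 + 12 = 26.
Best is T, J, R, and X with total payoff 32.

32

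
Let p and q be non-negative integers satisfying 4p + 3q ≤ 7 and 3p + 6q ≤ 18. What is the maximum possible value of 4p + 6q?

(p,q)=(0,2): 4·0+3·2=6≤7, 3·0+6·2=12≤18, objective 12.
(p,q)=(1,1): 4·1+3·1=7≤7, 3·1+6·1=9≤18, objective 10.
(p,q)=(0,1): 4·0+3·1=3≤7, 3·0+6·1=6≤18, objective 6.
No feasible integer point exceeds 12.

12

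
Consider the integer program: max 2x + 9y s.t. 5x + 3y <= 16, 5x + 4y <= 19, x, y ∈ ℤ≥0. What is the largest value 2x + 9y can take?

(x,y)=(0,4): 5·0+3·4=12≤16, 5·0+4·4=16≤19, objective 36.
(x,y)=(1,3): 5·1+3·3=14≤16, 5·1+4·3=17≤19, objective 29.
Maximum is 36 at (x,y)=(0,4).

36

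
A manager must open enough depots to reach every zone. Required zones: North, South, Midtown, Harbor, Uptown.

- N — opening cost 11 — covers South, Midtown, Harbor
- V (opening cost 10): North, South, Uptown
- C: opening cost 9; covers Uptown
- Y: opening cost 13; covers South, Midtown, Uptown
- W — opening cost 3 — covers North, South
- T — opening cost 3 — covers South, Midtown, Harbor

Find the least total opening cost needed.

The greedy cost-per-new-zone heuristic would pick T, W, and C for 15, but a cheaper cover exists.
Choose V and T: together they cover North, South, Midtown, Harbor, Uptown — every zone.
Total opening cost: 10 + 3 = 13.
No cover costs less than 13.

13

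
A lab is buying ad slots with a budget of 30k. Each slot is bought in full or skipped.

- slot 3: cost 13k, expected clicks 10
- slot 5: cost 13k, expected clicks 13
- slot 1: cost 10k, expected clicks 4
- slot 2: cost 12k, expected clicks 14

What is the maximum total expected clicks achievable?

27

Allowing fractional choices, the relaxed optimum would be about 30.8, but ad slots are indivisible.
slot 3 + slot 5: cost 13 + 13 = 26 ≤ 30, expected clicks 10 + 13 = 23.
slot 5 + slot 2: cost 13 + 12 = 25 ≤ 30, expected clicks 13 + 14 = 27.
slot 3 + slot 2: cost 13 + 12 = 25 ≤ 30, expected clicks 10 + 14 = 24.
Best is slot 5 and slot 2 with total expected clicks 27.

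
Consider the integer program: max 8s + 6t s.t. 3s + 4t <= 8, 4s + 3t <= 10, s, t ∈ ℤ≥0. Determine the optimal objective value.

Relaxing integrality, the LP optimum is 20.00 at (s,t) = (2.5, 0), which is not an integer point.
(s,t)=(2,0): 3·2+4·0=6≤8, 4·2+3·0=8≤10, objective 16.
(s,t)=(1,1): 3·1+4·1=7≤8, 4·1+3·1=7≤10, objective 14.
(s,t)=(1,0): 3·1+4·0=3≤8, 4·1+3·0=4≤10, objective 8.
No feasible integer point exceeds 16.

16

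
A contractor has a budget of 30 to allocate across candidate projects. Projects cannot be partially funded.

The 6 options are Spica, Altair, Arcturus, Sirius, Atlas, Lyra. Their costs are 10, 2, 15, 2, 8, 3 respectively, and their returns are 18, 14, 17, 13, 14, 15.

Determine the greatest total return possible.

74

Allowing fractional choices, the relaxed optimum would be about 79.7, but projects are indivisible.
Altair + Arcturus + Sirius + Atlas + Lyra: cost 2 + 15 + 2 + 8 + 3 = 30 ≤ 30, return 14 + 17 + 13 + 14 + 15 = 73.
Spica + Altair + Sirius + Atlas + Lyra: cost 10 + 2 + 2 + 8 + 3 = 25 ≤ 30, return 18 + 14 + 13 + 14 + 15 = 74.
Best is Spica, Altair, Sirius, Atlas, and Lyra with total return 74.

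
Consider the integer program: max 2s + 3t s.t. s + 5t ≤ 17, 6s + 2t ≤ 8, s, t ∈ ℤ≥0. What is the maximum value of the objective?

9

(s,t)=(0,3): 1·0+5·3=15≤17, 6·0+2·3=6≤8, objective 9.
(s,t)=(0,2): 1·0+5·2=10≤17, 6·0+2·2=4≤8, objective 6.
The best lattice point is (0,3), giving 9.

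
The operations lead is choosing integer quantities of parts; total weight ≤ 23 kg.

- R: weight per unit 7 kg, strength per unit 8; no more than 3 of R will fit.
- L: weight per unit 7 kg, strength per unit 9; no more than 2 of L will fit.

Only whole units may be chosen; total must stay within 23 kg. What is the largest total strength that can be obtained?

26

L has the best ratio (9/7); taking only L gives at most 2×9 = 18 (stopped by the supply cap of 2).
Mixing does better — 1×R and 2×L: weight 21 ≤ 23, strength 1·8 + 2·9 = 26.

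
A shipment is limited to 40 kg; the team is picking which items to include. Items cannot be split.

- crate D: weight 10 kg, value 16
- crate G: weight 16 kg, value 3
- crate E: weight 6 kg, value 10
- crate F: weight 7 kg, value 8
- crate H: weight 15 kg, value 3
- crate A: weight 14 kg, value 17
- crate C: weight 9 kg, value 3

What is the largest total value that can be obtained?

This is a 0-1 knapsack instance.
crate D + crate E + crate A + crate C: weight 10 + 6 + 14 + 9 = 39 ≤ 40, value 16 + 10 + 17 + 3 = 46.
crate D + crate E + crate F + crate A: weight 10 + 6 + 7 + 14 = 37 ≤ 40, value 16 + 10 + 8 + 17 = 51.
crate D + crate F + crate A + crate C: weight 10 + 7 + 14 + 9 = 40 ≤ 40, value 16 + 8 + 17 + 3 = 44.
Best is crate D, crate E, crate F, and crate A with total value 51.

51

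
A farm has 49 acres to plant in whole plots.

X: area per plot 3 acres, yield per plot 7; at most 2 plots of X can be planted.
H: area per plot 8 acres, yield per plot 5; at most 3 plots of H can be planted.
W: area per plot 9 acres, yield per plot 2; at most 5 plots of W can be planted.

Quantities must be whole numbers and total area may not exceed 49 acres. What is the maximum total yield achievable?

33

X has the best ratio (7/3); taking only X gives at most 2×7 = 14 (stopped by the supply cap of 2).
Mixing does better — 2×X, 3×H, and 2×W: area 48 ≤ 49, yield 2·7 + 3·5 + 2·2 = 33.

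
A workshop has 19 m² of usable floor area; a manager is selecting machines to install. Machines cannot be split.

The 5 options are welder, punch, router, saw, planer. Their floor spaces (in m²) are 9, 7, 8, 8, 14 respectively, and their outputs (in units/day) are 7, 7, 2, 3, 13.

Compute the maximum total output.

14

Allowing fractional choices, the relaxed optimum would be about 18.1, but machines are indivisible.
welder + punch: floor space 9 + 7 = 16 ≤ 19, output 7 + 7 = 14.
planer: floor space 14 ≤ 19, output 13.
Best is welder and punch with total output 14.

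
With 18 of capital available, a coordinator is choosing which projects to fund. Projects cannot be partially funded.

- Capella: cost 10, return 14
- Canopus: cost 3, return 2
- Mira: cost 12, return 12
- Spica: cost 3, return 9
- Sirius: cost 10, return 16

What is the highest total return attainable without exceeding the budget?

27

Treat it as a binary knapsack problem.
Allowing fractional choices, the relaxed optimum would be about 32.0, but projects are indivisible.
Canopus + Spica + Sirius: cost 3 + 3 + 10 = 16 ≤ 18, return 2 + 9 + 16 = 27.
Spica + Sirius: cost 3 + 10 = 13 ≤ 18, return 9 + 16 = 25.
Best is Canopus, Spica, and Sirius with total return 27.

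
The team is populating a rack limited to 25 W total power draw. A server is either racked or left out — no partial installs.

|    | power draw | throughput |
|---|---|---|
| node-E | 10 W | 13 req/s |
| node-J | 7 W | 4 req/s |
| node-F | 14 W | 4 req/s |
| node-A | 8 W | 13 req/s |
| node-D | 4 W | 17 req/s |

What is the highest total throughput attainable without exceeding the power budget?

Allowing fractional choices, the relaxed optimum would be about 44.7, but servers are indivisible.
node-E + node-J + node-D: power draw 10 + 7 + 4 = 21 ≤ 25, throughput 13 + 4 + 17 = 34.
node-E + node-A + node-D: power draw 10 + 8 + 4 = 22 ≤ 25, throughput 13 + 13 + 17 = 43.
node-J + node-A + node-D: power draw 7 + 8 + 4 = 19 ≤ 25, throughput 4 + 13 + 17 = 34.
Best is node-E, node-A, and node-D with total throughput 43.

43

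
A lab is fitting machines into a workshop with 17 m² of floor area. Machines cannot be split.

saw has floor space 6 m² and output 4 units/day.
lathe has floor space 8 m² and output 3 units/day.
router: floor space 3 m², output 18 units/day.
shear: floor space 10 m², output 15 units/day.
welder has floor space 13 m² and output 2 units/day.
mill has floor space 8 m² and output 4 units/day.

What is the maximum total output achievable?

router + shear: floor space 3 + 10 = 13 ≤ 17, output 18 + 15 = 33.
saw + lathe + router: floor space 6 + 8 + 3 = 17 ≤ 17, output 4 + 3 + 18 = 25.
saw + router + mill: floor space 6 + 3 + 8 = 17 ≤ 17, output 4 + 18 + 4 = 26.
Best is router and shear with total output 33.

33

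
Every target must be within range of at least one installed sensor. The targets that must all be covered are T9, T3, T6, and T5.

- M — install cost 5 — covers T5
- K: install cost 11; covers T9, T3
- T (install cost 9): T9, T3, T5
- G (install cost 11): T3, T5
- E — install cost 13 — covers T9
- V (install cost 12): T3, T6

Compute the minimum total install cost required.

21

Choose T and V: together they cover T9, T3, T6, T5 — every target.
Total install cost: 9 + 12 = 21.
No cover costs less than 21.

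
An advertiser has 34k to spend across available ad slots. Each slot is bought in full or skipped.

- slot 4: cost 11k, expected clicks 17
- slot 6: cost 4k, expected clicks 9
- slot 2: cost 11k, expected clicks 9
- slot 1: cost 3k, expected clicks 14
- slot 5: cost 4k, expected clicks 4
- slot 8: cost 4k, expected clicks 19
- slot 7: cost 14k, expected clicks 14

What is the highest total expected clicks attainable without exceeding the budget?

68

Take slot 4, slot 6, slot 2, slot 1, and slot 8: cost 11 + 4 + 11 + 3 + 4 = 33 ≤ 34, expected clicks 17 + 9 + 9 + 14 + 19 = 68.
No other feasible combination does better.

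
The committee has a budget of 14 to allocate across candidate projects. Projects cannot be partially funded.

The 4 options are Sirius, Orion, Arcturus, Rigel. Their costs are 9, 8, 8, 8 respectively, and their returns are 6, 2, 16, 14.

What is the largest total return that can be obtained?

Sirius: cost 9 ≤ 14, return 6.
Arcturus: cost 8 ≤ 14, return 16.
Rigel: cost 8 ≤ 14, return 14.
Best is Arcturus with total return 16.

16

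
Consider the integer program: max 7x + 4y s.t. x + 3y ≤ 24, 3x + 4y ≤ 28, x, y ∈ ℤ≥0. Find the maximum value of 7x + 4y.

63

The continuous relaxation peaks at (9.33, 0) with value 65.33; rounding to a feasible lattice point costs some objective.
(x,y)=(9,0): 1·9+3·0=9≤24, 3·9+4·0=27≤28, objective 63.
(x,y)=(8,1): 1·8+3·1=11≤24, 3·8+4·1=28≤28, objective 60.
(x,y)=(8,0): 1·8+3·0=8≤24, 3·8+4·0=24≤28, objective 56.
No feasible integer point exceeds 63.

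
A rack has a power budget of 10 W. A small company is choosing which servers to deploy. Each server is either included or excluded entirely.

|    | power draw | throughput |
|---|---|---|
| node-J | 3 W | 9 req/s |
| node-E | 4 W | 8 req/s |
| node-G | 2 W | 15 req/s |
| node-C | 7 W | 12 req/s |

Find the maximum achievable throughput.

This is a 0-1 knapsack instance.
Allowing fractional choices, the relaxed optimum would be about 33.7, but servers are indivisible.
node-G + node-C: power draw 2 + 7 = 9 ≤ 10, throughput 15 + 12 = 27.
node-J + node-E + node-G: power draw 3 + 4 + 2 = 9 ≤ 10, throughput 9 + 8 + 15 = 32.
Best is node-J, node-E, and node-G with total throughput 32.

32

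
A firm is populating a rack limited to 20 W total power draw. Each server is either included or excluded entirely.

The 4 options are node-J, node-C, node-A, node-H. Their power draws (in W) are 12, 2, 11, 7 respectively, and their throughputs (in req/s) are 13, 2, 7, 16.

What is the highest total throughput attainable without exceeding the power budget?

29

node-A + node-H: power draw 11 + 7 = 18 ≤ 20, throughput 7 + 16 = 23.
node-C + node-A + node-H: power draw 2 + 11 + 7 = 20 ≤ 20, throughput 2 + 7 + 16 = 25.
node-J + node-H: power draw 12 + 7 = 19 ≤ 20, throughput 13 + 16 = 29.
Best is node-J and node-H with total throughput 29.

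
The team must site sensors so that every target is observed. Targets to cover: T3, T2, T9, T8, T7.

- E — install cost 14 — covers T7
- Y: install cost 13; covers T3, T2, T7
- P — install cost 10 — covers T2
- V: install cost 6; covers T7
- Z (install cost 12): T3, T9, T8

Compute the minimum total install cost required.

25

The greedy cost-per-new-target heuristic would pick Z, V, and P for 28, but a cheaper cover exists.
Choose Y and Z: together they cover T3, T2, T9, T8, T7 — every target.
Total install cost: 13 + 12 = 25.
No cover costs less than 25.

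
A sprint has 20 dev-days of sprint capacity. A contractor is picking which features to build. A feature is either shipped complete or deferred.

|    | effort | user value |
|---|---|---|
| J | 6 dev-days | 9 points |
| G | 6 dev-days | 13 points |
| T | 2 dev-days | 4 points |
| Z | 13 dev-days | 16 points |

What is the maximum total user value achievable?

29

Allowing fractional choices, the relaxed optimum would be about 33.4, but features are indivisible.
G + Z: effort 6 + 13 = 19 ≤ 20, user value 13 + 16 = 29.
J + G + T: effort 6 + 6 + 2 = 14 ≤ 20, user value 9 + 13 + 4 = 26.
J + Z: effort 6 + 13 = 19 ≤ 20, user value 9 + 16 = 25.
Best is G and Z with total user value 29.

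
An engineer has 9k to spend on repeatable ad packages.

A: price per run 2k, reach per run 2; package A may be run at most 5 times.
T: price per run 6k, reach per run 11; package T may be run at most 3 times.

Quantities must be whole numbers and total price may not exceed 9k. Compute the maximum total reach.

13

1×A and 1×T: price 8 ≤ 9, reach 1·2 + 1·11 = 13.
1×T: price 6 ≤ 9, reach 1·11 = 11.
Best is 13.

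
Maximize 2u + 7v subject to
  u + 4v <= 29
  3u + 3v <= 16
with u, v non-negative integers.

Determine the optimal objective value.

35

The continuous relaxation peaks at (0, 5.33) with value 37.33; rounding to a feasible lattice point costs some objective.
(u,v)=(0,5) is feasible, giving 35.
(u,v)=(1,4) is feasible, giving 30.
No feasible integer point exceeds 35.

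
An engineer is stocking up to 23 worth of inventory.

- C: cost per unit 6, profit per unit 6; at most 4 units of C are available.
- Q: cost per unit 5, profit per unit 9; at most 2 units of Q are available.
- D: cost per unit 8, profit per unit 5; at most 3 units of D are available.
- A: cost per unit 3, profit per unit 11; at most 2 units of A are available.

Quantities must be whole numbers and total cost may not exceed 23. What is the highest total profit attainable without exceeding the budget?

46

1×C, 2×Q, and 2×A: cost 22 ≤ 23, profit 1·6 + 2·9 + 2·11 = 46.
2×C, 1×Q, and 2×A: cost 23 ≤ 23, profit 2·6 + 1·9 + 2·11 = 43.
Best is 46.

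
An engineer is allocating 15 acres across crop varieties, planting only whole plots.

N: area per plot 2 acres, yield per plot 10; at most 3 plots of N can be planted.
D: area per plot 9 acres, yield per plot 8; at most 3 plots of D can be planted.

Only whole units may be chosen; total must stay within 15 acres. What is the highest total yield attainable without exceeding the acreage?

38

This is a bounded integer knapsack.
N has the best ratio (10/2); taking only N gives at most 3×10 = 30 (stopped by the supply cap of 3).
Mixing does better — 3×N and 1×D: area 15 ≤ 15, yield 3·10 + 1·8 = 38.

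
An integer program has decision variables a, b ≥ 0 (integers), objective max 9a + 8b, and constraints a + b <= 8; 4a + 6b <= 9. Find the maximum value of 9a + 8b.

Relaxing integrality, the LP optimum is 20.25 at (a,b) = (2.25, 0), which is not an integer point.
(a,b)=(2,0): 1·2+1·0=2≤8, 4·2+6·0=8≤9, objective 18.
(a,b)=(1,0): 1·1+1·0=1≤8, 4·1+6·0=4≤9, objective 9.
The best lattice point is (2,0), giving 18.

18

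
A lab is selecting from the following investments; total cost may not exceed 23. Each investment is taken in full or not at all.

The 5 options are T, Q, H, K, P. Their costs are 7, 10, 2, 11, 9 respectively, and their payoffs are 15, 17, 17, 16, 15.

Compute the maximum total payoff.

Take Q, H, and K: cost 10 + 2 + 11 = 23 ≤ 23, payoff 17 + 17 + 16 = 50.
No other feasible combination does better.

50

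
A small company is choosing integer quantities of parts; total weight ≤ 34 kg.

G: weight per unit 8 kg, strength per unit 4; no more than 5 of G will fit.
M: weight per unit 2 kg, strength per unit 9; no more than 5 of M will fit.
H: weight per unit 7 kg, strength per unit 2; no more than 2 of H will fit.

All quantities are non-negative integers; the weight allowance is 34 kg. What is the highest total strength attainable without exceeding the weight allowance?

57

Take 3×G and 5×M: weight 34 ≤ 34, strength 3·4 + 5·9 = 57.
M has the best ratio (9/2) and is taken to its limit of 5; remaining capacity is filled optimally with the others.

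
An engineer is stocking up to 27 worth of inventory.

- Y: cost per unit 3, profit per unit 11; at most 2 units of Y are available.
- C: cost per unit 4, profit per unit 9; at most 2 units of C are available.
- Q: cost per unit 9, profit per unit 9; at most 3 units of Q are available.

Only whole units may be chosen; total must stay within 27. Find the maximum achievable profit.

49

Y has the best ratio (11/3); taking only Y gives at most 2×11 = 22 (stopped by the supply cap of 2).
Mixing does better — 2×Y, 2×C, and 1×Q: cost 23 ≤ 27, profit 2·11 + 2·9 + 1·9 = 49.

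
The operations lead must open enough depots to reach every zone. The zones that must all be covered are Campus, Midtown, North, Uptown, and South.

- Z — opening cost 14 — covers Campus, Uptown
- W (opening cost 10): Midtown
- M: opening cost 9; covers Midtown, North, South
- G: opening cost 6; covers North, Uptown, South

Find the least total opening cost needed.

The greedy cost-per-new-zone heuristic would pick G, M, and Z for 29, but a cheaper cover exists.
Choose Z and M: together they cover Campus, Midtown, North, Uptown, South — every zone.
Total opening cost: 14 + 9 = 23.
No cover costs less than 23.

23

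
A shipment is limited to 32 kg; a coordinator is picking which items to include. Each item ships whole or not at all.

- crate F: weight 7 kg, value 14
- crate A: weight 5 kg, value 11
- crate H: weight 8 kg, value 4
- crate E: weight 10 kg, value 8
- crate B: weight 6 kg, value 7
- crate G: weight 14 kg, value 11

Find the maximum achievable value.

43

Allowing fractional choices, the relaxed optimum would be about 43.1, but items are indivisible.
crate F + crate A + crate E + crate B: weight 7 + 5 + 10 + 6 = 28 ≤ 32, value 14 + 11 + 8 + 7 = 40.
crate F + crate A + crate H + crate E: weight 7 + 5 + 8 + 10 = 30 ≤ 32, value 14 + 11 + 4 + 8 = 37.
crate F + crate A + crate B + crate G: weight 7 + 5 + 6 + 14 = 32 ≤ 32, value 14 + 11 + 7 + 11 = 43.
Best is crate F, crate A, crate B, and crate G with total value 43.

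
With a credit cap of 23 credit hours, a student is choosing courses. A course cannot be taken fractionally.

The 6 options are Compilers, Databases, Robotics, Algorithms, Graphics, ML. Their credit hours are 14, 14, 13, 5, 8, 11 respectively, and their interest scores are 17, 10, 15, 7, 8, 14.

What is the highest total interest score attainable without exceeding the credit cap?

25

This is a 0-1 knapsack instance.
Take Compilers and Graphics: credit hours 14 + 8 = 22 ≤ 23, interest score 17 + 8 = 25.
No other feasible combination does better.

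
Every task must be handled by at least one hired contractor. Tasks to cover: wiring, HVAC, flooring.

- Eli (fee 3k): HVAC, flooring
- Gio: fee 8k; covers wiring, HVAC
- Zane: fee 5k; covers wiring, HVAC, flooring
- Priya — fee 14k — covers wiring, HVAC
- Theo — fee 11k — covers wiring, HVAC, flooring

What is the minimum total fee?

5

This is a weighted set-cover instance.
Zane alone covers wiring, HVAC, flooring — every task.
Total fee: 5.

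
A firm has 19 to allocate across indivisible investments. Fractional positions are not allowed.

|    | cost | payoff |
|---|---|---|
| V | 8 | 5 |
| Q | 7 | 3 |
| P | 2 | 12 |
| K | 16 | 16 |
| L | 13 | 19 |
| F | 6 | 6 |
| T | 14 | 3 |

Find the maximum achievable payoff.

Treat it as a binary knapsack problem.
Allowing fractional choices, the relaxed optimum would be about 35.0, but investments are indivisible.
P + L: cost 2 + 13 = 15 ≤ 19, payoff 12 + 19 = 31.
P + K: cost 2 + 16 = 18 ≤ 19, payoff 12 + 16 = 28.
L + F: cost 13 + 6 = 19 ≤ 19, payoff 19 + 6 = 25.
Best is P and L with total payoff 31.

31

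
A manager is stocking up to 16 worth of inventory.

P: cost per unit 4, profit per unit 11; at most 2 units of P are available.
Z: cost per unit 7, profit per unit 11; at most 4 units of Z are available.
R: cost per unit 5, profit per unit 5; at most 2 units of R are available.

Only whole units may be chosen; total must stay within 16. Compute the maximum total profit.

33

2×P and 1×Z: cost 15 ≤ 16, profit 2·11 + 1·11 = 33.
1×P, 1×Z, and 1×R: cost 16 ≤ 16, profit 1·11 + 1·11 + 1·5 = 27.
Best is 33.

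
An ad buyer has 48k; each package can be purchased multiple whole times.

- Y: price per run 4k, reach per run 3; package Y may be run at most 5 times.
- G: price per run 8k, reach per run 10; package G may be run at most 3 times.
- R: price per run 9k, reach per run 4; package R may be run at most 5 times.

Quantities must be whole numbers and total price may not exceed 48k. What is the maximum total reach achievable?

45

Take 5×Y and 3×G: price 44 ≤ 48, reach 5·3 + 3·10 = 45.
G has the best ratio (10/8) and is taken to its limit of 3; remaining capacity is filled optimally with the others.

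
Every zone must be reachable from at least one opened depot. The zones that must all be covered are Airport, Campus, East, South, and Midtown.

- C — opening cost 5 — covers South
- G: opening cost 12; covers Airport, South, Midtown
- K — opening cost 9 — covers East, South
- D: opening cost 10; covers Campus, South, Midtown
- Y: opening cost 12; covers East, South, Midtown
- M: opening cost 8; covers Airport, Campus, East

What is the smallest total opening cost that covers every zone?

The greedy cost-per-new-zone heuristic would pick M, C, and D for 23, but a cheaper cover exists.
Choose D and M: together they cover Airport, Campus, East, South, Midtown — every zone.
Total opening cost: 10 + 8 = 18.
No cover costs less than 18.

18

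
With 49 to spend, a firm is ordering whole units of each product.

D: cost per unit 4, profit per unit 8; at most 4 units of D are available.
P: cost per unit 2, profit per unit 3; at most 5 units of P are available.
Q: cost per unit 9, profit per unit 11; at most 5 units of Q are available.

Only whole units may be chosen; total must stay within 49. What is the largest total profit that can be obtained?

D has the best ratio (8/4); taking only D gives at most 4×8 = 32 (stopped by the supply cap of 4).
Mixing does better — 4×D, 3×P, and 3×Q: cost 49 ≤ 49, profit 4·8 + 3·3 + 3·11 = 74.

74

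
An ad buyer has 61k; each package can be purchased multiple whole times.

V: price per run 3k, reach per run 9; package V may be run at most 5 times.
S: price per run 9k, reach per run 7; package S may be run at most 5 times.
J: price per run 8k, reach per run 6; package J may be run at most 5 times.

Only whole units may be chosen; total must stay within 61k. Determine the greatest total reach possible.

80

V has the best ratio (9/3); taking only V gives at most 5×9 = 45 (stopped by the supply cap of 5).
Mixing does better — 5×V and 5×S: price 60 ≤ 61, reach 5·9 + 5·7 = 80.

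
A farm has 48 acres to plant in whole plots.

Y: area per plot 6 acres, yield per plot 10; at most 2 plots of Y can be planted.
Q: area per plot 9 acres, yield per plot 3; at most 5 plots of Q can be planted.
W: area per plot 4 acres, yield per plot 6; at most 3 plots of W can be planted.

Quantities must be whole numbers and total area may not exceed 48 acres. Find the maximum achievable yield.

Y has the best ratio (10/6); taking only Y gives at most 2×10 = 20 (stopped by the supply cap of 2).
Mixing does better — 2×Y, 2×Q, and 3×W: area 42 ≤ 48, yield 2·10 + 2·3 + 3·6 = 44.

44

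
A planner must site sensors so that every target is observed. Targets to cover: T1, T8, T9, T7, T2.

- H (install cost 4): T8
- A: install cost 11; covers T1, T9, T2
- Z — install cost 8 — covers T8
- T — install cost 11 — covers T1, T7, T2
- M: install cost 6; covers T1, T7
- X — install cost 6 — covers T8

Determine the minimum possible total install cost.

21

Choose H, A, and M: together they cover T1, T8, T9, T7, T2 — every target.
Total install cost: 4 + 11 + 6 = 21.
No cover costs less than 21.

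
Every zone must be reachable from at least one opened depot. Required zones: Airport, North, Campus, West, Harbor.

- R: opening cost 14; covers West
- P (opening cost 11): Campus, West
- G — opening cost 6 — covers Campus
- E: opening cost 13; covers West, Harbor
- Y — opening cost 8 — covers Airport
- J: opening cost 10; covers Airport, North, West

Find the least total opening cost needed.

29

This is a weighted set-cover instance.
Choose G, E, and J: together they cover Airport, North, Campus, West, Harbor — every zone.
Total opening cost: 6 + 13 + 10 = 29.
No cover costs less than 29.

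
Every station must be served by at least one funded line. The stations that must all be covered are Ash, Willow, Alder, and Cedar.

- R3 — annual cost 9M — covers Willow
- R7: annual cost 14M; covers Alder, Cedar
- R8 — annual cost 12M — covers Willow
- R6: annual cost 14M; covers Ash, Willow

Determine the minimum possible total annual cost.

28

Choose R7 and R6: together they cover Ash, Willow, Alder, Cedar — every station.
Total annual cost: 14 + 14 = 28.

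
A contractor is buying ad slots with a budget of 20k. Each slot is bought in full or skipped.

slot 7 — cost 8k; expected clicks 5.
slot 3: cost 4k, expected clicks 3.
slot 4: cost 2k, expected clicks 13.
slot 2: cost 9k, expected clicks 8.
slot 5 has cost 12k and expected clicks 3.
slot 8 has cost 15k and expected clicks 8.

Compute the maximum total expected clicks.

26

Allowing fractional choices, the relaxed optimum would be about 27.1, but ad slots are indivisible.
slot 7 + slot 4 + slot 2: cost 8 + 2 + 9 = 19 ≤ 20, expected clicks 5 + 13 + 8 = 26.
slot 3 + slot 4 + slot 2: cost 4 + 2 + 9 = 15 ≤ 20, expected clicks 3 + 13 + 8 = 24.
slot 4 + slot 2: cost 2 + 9 = 11 ≤ 20, expected clicks 13 + 8 = 21.
Best is slot 7, slot 4, and slot 2 with total expected clicks 26.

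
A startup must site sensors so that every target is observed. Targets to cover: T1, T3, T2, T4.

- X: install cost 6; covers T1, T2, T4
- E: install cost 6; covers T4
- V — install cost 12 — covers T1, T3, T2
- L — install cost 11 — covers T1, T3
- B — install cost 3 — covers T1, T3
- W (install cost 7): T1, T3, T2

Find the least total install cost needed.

9

This is an integer covering problem.
Choose X and B: together they cover T1, T3, T2, T4 — every target.
Total install cost: 6 + 3 = 9.
No cover costs less than 9.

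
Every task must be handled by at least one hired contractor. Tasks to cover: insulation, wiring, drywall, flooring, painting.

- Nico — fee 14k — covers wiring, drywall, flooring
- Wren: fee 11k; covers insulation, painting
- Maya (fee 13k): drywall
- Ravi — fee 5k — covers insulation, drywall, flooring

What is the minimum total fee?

25

The greedy cost-per-new-task heuristic would pick Ravi, Wren, and Nico for 30, but a cheaper cover exists.
Choose Nico and Wren: together they cover insulation, wiring, drywall, flooring, painting — every task.
Total fee: 14 + 11 = 25.
No cover costs less than 25.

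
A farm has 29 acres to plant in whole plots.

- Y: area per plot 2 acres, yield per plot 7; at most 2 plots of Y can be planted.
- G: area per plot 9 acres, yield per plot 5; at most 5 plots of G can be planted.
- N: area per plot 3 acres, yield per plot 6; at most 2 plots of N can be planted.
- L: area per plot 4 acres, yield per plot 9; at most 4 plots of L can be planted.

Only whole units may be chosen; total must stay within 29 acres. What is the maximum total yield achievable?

62

Y has the best ratio (7/2); taking only Y gives at most 2×7 = 14 (stopped by the supply cap of 2).
Mixing does better — 2×Y, 2×N, and 4×L: area 26 ≤ 29, yield 2·7 + 2·6 + 4·9 = 62.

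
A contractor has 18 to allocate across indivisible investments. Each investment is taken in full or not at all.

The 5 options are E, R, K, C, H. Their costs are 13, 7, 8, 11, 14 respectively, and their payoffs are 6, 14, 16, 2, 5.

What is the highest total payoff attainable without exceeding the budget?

This is a 0-1 knapsack instance.
Allowing fractional choices, the relaxed optimum would be about 31.4, but investments are indivisible.
R + C: cost 7 + 11 = 18 ≤ 18, payoff 14 + 2 = 16.
R + K: cost 7 + 8 = 15 ≤ 18, payoff 14 + 16 = 30.
K: cost 8 ≤ 18, payoff 16.
Best is R and K with total payoff 30.

30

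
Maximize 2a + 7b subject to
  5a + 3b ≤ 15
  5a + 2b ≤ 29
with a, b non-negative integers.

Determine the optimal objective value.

35

(a,b)=(0,5) is feasible, giving 35.
(a,b)=(0,4) is feasible, giving 28.
Maximum is 35 at (a,b)=(0,5).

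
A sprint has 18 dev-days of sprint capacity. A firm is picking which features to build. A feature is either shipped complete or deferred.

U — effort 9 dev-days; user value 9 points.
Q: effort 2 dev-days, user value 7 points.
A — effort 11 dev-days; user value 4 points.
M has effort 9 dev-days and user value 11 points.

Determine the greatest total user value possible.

This is an integer program with binary decision variables.
Q + M: effort 2 + 9 = 11 ≤ 18, user value 7 + 11 = 18.
U + M: effort 9 + 9 = 18 ≤ 18, user value 9 + 11 = 20.
Best is U and M with total user value 20.

20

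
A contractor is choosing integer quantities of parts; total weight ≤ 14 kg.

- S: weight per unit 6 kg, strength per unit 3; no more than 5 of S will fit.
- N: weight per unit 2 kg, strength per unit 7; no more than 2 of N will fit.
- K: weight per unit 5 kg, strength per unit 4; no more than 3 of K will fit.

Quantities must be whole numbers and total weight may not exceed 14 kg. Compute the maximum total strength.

N has the best ratio (7/2); taking only N gives at most 2×7 = 14 (stopped by the supply cap of 2).
Mixing does better — 2×N and 2×K: weight 14 ≤ 14, strength 2·7 + 2·4 = 22.

22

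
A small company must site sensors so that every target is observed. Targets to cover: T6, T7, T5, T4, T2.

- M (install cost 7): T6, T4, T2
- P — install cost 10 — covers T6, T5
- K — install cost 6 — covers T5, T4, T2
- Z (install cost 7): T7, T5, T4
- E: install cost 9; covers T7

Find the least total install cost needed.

This is an integer covering problem.
Choose M and Z: together they cover T6, T7, T5, T4, T2 — every target.
Total install cost: 7 + 7 = 14.

14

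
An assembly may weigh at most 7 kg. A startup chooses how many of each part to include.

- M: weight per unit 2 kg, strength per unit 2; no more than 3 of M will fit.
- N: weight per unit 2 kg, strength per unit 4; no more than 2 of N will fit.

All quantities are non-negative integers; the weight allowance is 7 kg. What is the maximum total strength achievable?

10

1×M and 2×N: weight 6 ≤ 7, strength 1·2 + 2·4 = 10.
2×N: weight 4 ≤ 7, strength 2·4 = 8.
Best is 10.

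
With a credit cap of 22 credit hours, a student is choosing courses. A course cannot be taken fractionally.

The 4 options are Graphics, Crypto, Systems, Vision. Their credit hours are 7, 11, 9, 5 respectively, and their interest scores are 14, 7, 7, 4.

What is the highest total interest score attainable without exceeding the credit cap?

Allowing fractional choices, the relaxed optimum would be about 25.6, but courses are indivisible.
Graphics + Systems: credit hours 7 + 9 = 16 ≤ 22, interest score 14 + 7 = 21.
Graphics + Systems + Vision: credit hours 7 + 9 + 5 = 21 ≤ 22, interest score 14 + 7 + 4 = 25.
Best is Graphics, Systems, and Vision with total interest score 25.

25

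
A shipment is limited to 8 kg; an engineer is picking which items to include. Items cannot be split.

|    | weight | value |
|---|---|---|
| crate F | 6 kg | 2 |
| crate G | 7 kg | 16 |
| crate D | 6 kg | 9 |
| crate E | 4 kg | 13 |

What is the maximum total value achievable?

Allowing fractional choices, the relaxed optimum would be about 22.1, but items are indivisible.
crate G: weight 7 ≤ 8, value 16.
crate E: weight 4 ≤ 8, value 13.
Best is crate G with total value 16.

16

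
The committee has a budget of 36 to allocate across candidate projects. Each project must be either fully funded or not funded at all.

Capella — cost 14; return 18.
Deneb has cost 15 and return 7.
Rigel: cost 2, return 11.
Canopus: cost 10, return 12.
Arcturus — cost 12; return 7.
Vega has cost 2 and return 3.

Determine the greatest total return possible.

Allowing fractional choices, the relaxed optimum would be about 48.7, but projects are indivisible.
Capella + Rigel + Canopus + Vega: cost 14 + 2 + 10 + 2 = 28 ≤ 36, return 18 + 11 + 12 + 3 = 44.
Capella + Rigel + Canopus: cost 14 + 2 + 10 = 26 ≤ 36, return 18 + 11 + 12 = 41.
Best is Capella, Rigel, Canopus, and Vega with total return 44.

44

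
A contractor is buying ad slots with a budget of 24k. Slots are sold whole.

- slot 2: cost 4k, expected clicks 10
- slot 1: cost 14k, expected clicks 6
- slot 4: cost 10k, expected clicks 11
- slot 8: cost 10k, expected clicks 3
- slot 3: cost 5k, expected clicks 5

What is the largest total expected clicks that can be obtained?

Take slot 2, slot 4, and slot 3: cost 4 + 10 + 5 = 19 ≤ 24, expected clicks 10 + 11 + 5 = 26.
No other feasible combination does better.

26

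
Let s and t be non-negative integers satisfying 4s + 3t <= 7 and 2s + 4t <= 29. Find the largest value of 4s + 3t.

(s,t)=(1,1) is feasible, giving 7.
(s,t)=(0,2) is feasible, giving 6.
(s,t)=(1,0) is feasible, giving 4.
No feasible integer point exceeds 7.

7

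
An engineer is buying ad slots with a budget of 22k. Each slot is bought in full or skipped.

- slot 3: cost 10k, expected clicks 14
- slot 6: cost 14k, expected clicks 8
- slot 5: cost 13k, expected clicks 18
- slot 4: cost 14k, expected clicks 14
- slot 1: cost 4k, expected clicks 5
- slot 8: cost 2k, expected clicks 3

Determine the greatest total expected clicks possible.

26

Take slot 5, slot 1, and slot 8: cost 13 + 4 + 2 = 19 ≤ 22, expected clicks 18 + 5 + 3 = 26.
No other feasible combination does better.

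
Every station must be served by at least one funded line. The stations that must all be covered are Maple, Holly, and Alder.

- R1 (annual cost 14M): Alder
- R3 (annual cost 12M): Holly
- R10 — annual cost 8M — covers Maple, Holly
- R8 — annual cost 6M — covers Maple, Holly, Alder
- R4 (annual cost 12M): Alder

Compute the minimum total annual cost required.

6

R8 alone covers Maple, Holly, Alder — every station.
Total annual cost: 6.
No cover costs less than 6.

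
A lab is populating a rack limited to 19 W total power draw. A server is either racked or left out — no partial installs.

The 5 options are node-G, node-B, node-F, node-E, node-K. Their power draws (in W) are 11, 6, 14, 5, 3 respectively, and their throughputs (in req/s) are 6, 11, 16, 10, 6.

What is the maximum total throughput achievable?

27

This is an integer program with binary decision variables.
Take node-B, node-E, and node-K: power draw 6 + 5 + 3 = 14 ≤ 19, throughput 11 + 10 + 6 = 27.
No other feasible combination does better.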